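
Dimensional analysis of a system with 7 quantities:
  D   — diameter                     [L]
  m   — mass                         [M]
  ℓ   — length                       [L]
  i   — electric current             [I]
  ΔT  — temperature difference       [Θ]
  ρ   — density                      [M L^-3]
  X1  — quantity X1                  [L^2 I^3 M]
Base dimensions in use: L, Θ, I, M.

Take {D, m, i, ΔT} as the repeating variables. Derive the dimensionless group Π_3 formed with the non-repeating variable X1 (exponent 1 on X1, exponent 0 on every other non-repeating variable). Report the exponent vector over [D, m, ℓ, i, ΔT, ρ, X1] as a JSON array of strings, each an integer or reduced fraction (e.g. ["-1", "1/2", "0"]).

Exponent matrix [L,Θ,I,M] × [D,m,ℓ,i,ΔT,ρ,X1]:
  L: [ 1  0  1  0  0 -3  2]
  Θ: [ 0  0  0  0  1  0  0]
  I: [ 0  0  0  1  0  0  3]
  M: [ 0  1  0  0  0  1  1]
Row reduction gives pivot columns D,m,i,ΔT; rank = 4
Repeat: D,m,i,ΔT; free: ℓ,ρ,X1
RREF:
  r0: [   1    0    1    0    0   -3    2]
  r1: [   0    1    0    0    0    1    1]
  r2: [   0    0    0    1    0    0    3]
  r3: [   0    0    0    0    1    0    0]
Fix exponent of X1 at 1, ℓ at 0, ρ at 0; solve each RREF row for its pivot's exponent:
  r0: exp(D) + (2)·1 = 0 ⇒ exp(D) = -2
  r1: exp(m) + (1)·1 = 0 ⇒ exp(m) = -1
  r2: exp(i) + (3)·1 = 0 ⇒ exp(i) = -3
  r3: exp(ΔT) + (0)·1 = 0 ⇒ exp(ΔT) = 0
Π_3 = D^-2 · m^-1 · i^-3 · X1

["-2", "-1", "0", "-3", "0", "0", "1"]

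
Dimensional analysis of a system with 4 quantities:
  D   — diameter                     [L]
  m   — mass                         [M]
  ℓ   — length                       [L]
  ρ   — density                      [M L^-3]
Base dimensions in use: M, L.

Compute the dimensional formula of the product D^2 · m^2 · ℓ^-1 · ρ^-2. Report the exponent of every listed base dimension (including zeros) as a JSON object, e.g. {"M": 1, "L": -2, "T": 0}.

{"M": 0, "L": 7}

Write exponents as rows M,L / cols D,m,ℓ,ρ:
  M: [ 0  1  0  1]
  L: [ 1  0  1 -3]
  [M]: (2)·0+(2)·1+(-1)·0+(-2)·1 = 0
  [L]: (2)·1+(2)·0+(-1)·1+(-2)·-3 = 7
⇒ L^7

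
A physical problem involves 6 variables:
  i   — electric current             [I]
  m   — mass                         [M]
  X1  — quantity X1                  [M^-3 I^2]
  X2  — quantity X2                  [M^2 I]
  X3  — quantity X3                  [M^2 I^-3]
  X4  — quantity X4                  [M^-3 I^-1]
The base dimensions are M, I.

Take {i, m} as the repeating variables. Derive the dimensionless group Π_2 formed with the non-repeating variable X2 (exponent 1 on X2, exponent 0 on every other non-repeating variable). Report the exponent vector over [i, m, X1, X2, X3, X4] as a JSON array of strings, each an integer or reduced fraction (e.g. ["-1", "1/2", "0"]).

Dimensional matrix (M×I by i×m×X1×X2×X3×X4):
  M: [ 0  1 -3  2  2 -3]
  I: [ 1  0  2  1 -3 -1]
RREF → pivots at {i,m} ⇒ r = 2
Repeat: i,m; free: X1,X2,X3,X4
RREF:
  r0: [   1    0    2    1   -3   -1]
  r1: [   0    1   -3    2    2   -3]
Fix exponent of X2 at 1, X1 at 0, X3 at 0, X4 at 0; solve each RREF row for its pivot's exponent:
  r0: exp(i) + (1)·1 = 0 ⇒ exp(i) = -1
  r1: exp(m) + (2)·1 = 0 ⇒ exp(m) = -2
Π_2 = i^-1 · m^-2 · X2

["-1", "-2", "0", "1", "0", "0"]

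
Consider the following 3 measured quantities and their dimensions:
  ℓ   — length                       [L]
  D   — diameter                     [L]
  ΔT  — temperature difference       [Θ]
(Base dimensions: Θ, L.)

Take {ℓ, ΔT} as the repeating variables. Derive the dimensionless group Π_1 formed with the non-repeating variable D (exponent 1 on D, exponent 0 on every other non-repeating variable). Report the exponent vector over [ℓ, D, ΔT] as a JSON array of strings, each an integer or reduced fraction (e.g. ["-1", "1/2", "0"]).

["-1", "1", "0"]

Dimensional matrix (Θ×L by ℓ×D×ΔT):
  Θ: [ 0  0  1]
  L: [ 1  1  0]
Echelon form has 2 nonzero rows (pivots: ℓ,ΔT)
Pivot set = {ℓ,ΔT}, free = {D}
RREF:
  r0: [   1    1    0]
  r1: [   0    0    1]
Fix exponent of D at 1; solve each RREF row for its pivot's exponent:
  r0: exp(ℓ) + (1)·1 = 0 ⇒ exp(ℓ) = -1
  r1: exp(ΔT) + (0)·1 = 0 ⇒ exp(ΔT) = 0
Π_1 = ℓ^-1 · D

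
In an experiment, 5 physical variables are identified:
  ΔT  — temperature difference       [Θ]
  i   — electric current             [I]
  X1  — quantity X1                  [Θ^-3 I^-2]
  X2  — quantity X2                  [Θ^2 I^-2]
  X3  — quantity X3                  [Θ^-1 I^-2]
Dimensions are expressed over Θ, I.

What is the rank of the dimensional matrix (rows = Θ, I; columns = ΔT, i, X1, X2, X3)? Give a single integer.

2

Write exponents as rows Θ,I / cols ΔT,i,X1,X2,X3:
  Θ: [ 1  0 -3  2 -1]
  I: [ 0  1 -2 -2 -2]
Row reduction gives pivot columns ΔT,i; rank = 2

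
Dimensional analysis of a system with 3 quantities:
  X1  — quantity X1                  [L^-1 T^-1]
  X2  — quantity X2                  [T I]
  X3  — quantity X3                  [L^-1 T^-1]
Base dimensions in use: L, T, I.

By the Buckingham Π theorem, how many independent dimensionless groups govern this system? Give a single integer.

1

Dimensional matrix (L×T×I by X1×X2×X3):
  L: [-1  0 -1]
  T: [-1  1 -1]
  I: [ 0  1  0]
Row reduction gives pivot columns X1,X2; rank = 2
3 vars − rank 2 = 1 Π group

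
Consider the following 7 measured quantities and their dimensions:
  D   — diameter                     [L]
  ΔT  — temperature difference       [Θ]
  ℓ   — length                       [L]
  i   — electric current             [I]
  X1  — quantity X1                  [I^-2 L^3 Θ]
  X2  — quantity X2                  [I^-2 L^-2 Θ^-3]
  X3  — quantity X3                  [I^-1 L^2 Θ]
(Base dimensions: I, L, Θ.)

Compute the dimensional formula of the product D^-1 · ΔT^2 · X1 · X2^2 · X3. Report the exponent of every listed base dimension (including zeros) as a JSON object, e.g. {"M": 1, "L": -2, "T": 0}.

{"I": -7, "L": 0, "Θ": -2}

Dimensional matrix (I×L×Θ by D×ΔT×ℓ×i×X1×X2×X3):
  I: [ 0  0  0  1 -2 -2 -1]
  L: [ 1  0  1  0  3 -2  2]
  Θ: [ 0  1  0  0  1 -3  1]
  [I]: (-1)·0+(2)·0+(1)·-2+(2)·-2+(1)·-1 = -7
  [L]: (-1)·1+(2)·0+(1)·3+(2)·-2+(1)·2 = 0
  [Θ]: (-1)·0+(2)·1+(1)·1+(2)·-3+(1)·1 = -2
⇒ I^-7 Θ^-2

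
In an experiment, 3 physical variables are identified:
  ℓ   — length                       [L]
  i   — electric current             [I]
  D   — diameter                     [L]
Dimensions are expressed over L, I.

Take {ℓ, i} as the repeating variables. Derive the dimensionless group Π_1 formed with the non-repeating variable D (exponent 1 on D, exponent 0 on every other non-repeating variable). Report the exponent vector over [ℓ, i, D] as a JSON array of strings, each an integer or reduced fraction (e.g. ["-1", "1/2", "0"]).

["-1", "0", "1"]

Dimensional matrix (L×I by ℓ×i×D):
  L: [ 1  0  1]
  I: [ 0  1  0]
Row reduction gives pivot columns ℓ,i; rank = 2
Pivot set = {ℓ,i}, free = {D}
RREF:
  r0: [   1    0    1]
  r1: [   0    1    0]
Fix exponent of D at 1; solve each RREF row for its pivot's exponent:
  r0: exp(ℓ) + (1)·1 = 0 ⇒ exp(ℓ) = -1
  r1: exp(i) + (0)·1 = 0 ⇒ exp(i) = 0
Π_1 = ℓ^-1 · D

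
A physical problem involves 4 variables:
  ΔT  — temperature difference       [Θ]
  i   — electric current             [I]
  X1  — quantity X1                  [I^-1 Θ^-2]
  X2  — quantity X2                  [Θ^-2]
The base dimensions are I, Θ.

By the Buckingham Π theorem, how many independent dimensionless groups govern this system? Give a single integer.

Write exponents as rows I,Θ / cols ΔT,i,X1,X2:
  I: [ 0  1 -1  0]
  Θ: [ 1  0 -2 -2]
Row reduction gives pivot columns ΔT,i; rank = 2
Π count = n − r = 4 − 2 = 2

2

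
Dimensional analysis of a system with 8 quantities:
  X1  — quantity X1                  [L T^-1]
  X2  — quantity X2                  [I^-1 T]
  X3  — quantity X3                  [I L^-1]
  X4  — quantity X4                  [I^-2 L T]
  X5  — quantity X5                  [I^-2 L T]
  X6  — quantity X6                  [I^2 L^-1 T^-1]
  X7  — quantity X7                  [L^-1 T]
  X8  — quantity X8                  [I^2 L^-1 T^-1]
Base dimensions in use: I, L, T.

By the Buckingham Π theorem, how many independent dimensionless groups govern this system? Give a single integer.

6

Dimensional matrix (I×L×T by X1×X2×X3×X4×X5×X6×X7×X8):
  I: [ 0 -1  1 -2 -2  2  0  2]
  L: [ 1  0 -1  1  1 -1 -1 -1]
  T: [-1  1  0  1  1 -1  1 -1]
RREF → pivots at {X1,X2} ⇒ r = 2
Π count = n − r = 8 − 2 = 6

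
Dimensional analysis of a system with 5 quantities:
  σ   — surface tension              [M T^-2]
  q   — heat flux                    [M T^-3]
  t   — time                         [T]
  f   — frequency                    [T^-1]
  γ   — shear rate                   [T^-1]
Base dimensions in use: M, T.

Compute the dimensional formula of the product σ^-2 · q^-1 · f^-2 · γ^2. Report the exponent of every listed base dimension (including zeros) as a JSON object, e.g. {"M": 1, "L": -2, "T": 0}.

Exponent matrix [M,T] × [σ,q,t,f,γ]:
  M: [ 1  1  0  0  0]
  T: [-2 -3  1 -1 -1]
  [M]: (-2)·1+(-1)·1+(-2)·0+(2)·0 = -3
  [T]: (-2)·-2+(-1)·-3+(-2)·-1+(2)·-1 = 7
⇒ M^-3 T^7

{"M": -3, "T": 7}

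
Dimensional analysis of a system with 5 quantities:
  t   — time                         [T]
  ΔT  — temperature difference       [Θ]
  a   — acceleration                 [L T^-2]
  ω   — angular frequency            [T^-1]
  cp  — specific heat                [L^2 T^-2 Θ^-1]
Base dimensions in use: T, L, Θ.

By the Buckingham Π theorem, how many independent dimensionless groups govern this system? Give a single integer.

2

Exponent matrix [T,L,Θ] × [t,ΔT,a,ω,cp]:
  T: [ 1  0 -2 -1 -2]
  L: [ 0  0  1  0  2]
  Θ: [ 0  1  0  0 -1]
Echelon form has 3 nonzero rows (pivots: t,ΔT,a)
5 vars − rank 3 = 2 Π groups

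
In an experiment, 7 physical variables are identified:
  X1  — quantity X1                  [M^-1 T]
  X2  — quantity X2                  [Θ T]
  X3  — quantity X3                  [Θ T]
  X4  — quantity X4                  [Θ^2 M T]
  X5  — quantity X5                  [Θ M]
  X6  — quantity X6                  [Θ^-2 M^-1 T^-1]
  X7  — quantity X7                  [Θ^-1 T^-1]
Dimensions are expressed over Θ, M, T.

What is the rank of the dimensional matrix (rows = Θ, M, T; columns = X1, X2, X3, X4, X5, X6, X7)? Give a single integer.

Dimensional matrix (Θ×M×T by X1×X2×X3×X4×X5×X6×X7):
  Θ: [ 0  1  1  2  1 -2 -1]
  M: [-1  0  0  1  1 -1  0]
  T: [ 1  1  1  1  0 -1 -1]
Echelon form has 2 nonzero rows (pivots: X1,X2)

2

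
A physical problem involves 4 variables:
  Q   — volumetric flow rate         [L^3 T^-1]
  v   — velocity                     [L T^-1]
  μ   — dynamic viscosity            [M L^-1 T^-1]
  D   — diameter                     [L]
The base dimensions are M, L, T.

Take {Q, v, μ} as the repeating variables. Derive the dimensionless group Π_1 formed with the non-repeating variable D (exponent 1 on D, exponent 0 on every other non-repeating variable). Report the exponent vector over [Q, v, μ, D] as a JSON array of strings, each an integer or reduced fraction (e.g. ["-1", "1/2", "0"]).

Dimensional matrix (M×L×T by Q×v×μ×D):
  M: [ 0  0  1  0]
  L: [ 3  1 -1  1]
  T: [-1 -1 -1  0]
Echelon form has 3 nonzero rows (pivots: Q,v,μ)
Repeat: Q,v,μ; free: D
RREF:
  r0: [   1    0    0  1/2]
  r1: [   0    1    0 -1/2]
  r2: [   0    0    1    0]
Fix exponent of D at 1; solve each RREF row for its pivot's exponent:
  r0: exp(Q) + (1/2)·1 = 0 ⇒ exp(Q) = -1/2
  r1: exp(v) + (-1/2)·1 = 0 ⇒ exp(v) = 1/2
  r2: exp(μ) + (0)·1 = 0 ⇒ exp(μ) = 0
Π_1 = Q^(-1/2) · v^(1/2) · D

["-1/2", "1/2", "0", "1"]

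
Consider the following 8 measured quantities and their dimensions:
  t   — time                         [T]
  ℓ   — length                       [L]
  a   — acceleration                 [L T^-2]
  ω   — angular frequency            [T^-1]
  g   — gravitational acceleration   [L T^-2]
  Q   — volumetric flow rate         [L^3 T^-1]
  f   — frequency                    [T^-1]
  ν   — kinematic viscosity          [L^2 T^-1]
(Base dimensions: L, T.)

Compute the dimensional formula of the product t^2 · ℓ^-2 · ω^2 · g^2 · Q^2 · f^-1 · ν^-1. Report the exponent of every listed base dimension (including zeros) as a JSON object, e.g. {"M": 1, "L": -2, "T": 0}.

{"L": 4, "T": -4}

Write exponents as rows L,T / cols t,ℓ,a,ω,g,Q,f,ν:
  L: [ 0  1  1  0  1  3  0  2]
  T: [ 1  0 -2 -1 -2 -1 -1 -1]
  [L]: (2)·0+(-2)·1+(2)·0+(2)·1+(2)·3+(-1)·0+(-1)·2 = 4
  [T]: (2)·1+(-2)·0+(2)·-1+(2)·-2+(2)·-1+(-1)·-1+(-1)·-1 = -4
⇒ L^4 T^-4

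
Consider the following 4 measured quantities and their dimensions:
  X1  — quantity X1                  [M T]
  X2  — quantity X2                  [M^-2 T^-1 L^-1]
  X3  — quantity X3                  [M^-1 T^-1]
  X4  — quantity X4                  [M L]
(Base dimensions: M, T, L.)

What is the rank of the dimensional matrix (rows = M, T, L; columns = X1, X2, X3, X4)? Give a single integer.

Write exponents as rows M,T,L / cols X1,X2,X3,X4:
  M: [ 1 -2 -1  1]
  T: [ 1 -1 -1  0]
  L: [ 0 -1  0  1]
Row reduction gives pivot columns X1,X2; rank = 2

2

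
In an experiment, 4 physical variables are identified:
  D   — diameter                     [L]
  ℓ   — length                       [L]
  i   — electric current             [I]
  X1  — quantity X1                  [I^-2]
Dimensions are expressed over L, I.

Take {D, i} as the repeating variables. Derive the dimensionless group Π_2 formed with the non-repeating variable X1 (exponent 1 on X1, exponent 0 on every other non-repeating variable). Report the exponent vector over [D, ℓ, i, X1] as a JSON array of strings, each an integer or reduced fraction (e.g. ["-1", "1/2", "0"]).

["0", "0", "2", "1"]

Dimensional matrix (L×I by D×ℓ×i×X1):
  L: [ 1  1  0  0]
  I: [ 0  0  1 -2]
Echelon form has 2 nonzero rows (pivots: D,i)
Pivot set = {D,i}, free = {ℓ,X1}
RREF:
  r0: [   1    1    0    0]
  r1: [   0    0    1   -2]
Fix exponent of X1 at 1, ℓ at 0; solve each RREF row for its pivot's exponent:
  r0: exp(D) + (0)·1 = 0 ⇒ exp(D) = 0
  r1: exp(i) + (-2)·1 = 0 ⇒ exp(i) = 2
Π_2 = i^2 · X1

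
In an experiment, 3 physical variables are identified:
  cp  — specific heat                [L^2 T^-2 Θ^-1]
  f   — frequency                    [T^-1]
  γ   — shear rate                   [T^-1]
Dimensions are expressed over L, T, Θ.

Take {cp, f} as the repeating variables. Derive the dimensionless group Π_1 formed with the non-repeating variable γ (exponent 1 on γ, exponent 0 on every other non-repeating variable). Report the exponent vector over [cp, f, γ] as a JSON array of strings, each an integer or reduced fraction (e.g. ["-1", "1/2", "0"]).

Write exponents as rows L,T,Θ / cols cp,f,γ:
  L: [ 2  0  0]
  T: [-2 -1 -1]
  Θ: [-1  0  0]
RREF → pivots at {cp,f} ⇒ r = 2
Repeat: cp,f; free: γ
RREF:
  r0: [   1    0    0]
  r1: [   0    1    1]
  r2: [   0    0    0]
Fix exponent of γ at 1; solve each RREF row for its pivot's exponent:
  r0: exp(cp) + (0)·1 = 0 ⇒ exp(cp) = 0
  r1: exp(f) + (1)·1 = 0 ⇒ exp(f) = -1
Π_1 = f^-1 · γ

["0", "-1", "1"]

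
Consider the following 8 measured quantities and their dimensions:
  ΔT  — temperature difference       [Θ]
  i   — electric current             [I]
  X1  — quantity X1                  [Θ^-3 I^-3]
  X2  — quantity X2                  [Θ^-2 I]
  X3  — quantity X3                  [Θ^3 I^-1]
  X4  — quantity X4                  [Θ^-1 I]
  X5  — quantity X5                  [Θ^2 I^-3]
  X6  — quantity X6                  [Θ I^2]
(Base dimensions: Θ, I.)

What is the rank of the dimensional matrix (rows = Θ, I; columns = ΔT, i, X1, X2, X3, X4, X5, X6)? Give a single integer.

2

Exponent matrix [Θ,I] × [ΔT,i,X1,X2,X3,X4,X5,X6]:
  Θ: [ 1  0 -3 -2  3 -1  2  1]
  I: [ 0  1 -3  1 -1  1 -3  2]
Echelon form has 2 nonzero rows (pivots: ΔT,i)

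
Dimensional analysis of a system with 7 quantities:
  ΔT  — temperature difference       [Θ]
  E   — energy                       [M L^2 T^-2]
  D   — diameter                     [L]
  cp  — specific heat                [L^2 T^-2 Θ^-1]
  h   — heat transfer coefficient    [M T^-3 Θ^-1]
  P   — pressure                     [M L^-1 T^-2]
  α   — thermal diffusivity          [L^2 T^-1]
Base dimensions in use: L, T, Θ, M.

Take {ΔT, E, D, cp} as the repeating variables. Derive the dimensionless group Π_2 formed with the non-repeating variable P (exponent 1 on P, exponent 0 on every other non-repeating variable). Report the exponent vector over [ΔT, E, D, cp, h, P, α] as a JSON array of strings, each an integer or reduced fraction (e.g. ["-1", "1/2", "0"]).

["0", "-1", "3", "0", "0", "1", "0"]

Dimensional matrix (L×T×Θ×M by ΔT×E×D×cp×h×P×α):
  L: [ 0  2  1  2  0 -1  2]
  T: [ 0 -2  0 -2 -3 -2 -1]
  Θ: [ 1  0  0 -1 -1  0  0]
  M: [ 0  1  0  0  1  1  0]
RREF → pivots at {ΔT,E,D,cp} ⇒ r = 4
Repeat: ΔT,E,D,cp; free: h,P,α
RREF:
  r0: [   1    0    0    0 -1/2    0  1/2]
  r1: [   0    1    0    0    1    1    0]
  r2: [   0    0    1    0   -3   -3    1]
  r3: [   0    0    0    1  1/2    0  1/2]
Fix exponent of P at 1, h at 0, α at 0; solve each RREF row for its pivot's exponent:
  r0: exp(ΔT) + (0)·1 = 0 ⇒ exp(ΔT) = 0
  r1: exp(E) + (1)·1 = 0 ⇒ exp(E) = -1
  r2: exp(D) + (-3)·1 = 0 ⇒ exp(D) = 3
  r3: exp(cp) + (0)·1 = 0 ⇒ exp(cp) = 0
Π_2 = E^-1 · D^3 · P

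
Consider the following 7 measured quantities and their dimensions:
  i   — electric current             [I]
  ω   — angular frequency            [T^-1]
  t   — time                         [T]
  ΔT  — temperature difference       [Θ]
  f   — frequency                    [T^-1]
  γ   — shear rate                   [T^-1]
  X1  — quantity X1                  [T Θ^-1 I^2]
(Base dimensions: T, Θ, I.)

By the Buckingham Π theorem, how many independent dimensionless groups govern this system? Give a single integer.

4

Exponent matrix [T,Θ,I] × [i,ω,t,ΔT,f,γ,X1]:
  T: [ 0 -1  1  0 -1 -1  1]
  Θ: [ 0  0  0  1  0  0 -1]
  I: [ 1  0  0  0  0  0  2]
Row reduction gives pivot columns i,ω,ΔT; rank = 3
Π count = n − r = 7 − 3 = 4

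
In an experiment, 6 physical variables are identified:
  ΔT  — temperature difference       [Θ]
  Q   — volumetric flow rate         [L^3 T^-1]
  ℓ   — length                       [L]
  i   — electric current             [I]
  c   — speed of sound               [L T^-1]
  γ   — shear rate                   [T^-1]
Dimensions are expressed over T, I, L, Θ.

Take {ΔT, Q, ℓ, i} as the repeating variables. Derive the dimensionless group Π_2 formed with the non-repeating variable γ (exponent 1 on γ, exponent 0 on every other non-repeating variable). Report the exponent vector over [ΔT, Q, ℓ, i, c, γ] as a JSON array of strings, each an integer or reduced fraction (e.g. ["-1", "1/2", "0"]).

["0", "-1", "3", "0", "0", "1"]

Write exponents as rows T,I,L,Θ / cols ΔT,Q,ℓ,i,c,γ:
  T: [ 0 -1  0  0 -1 -1]
  I: [ 0  0  0  1  0  0]
  L: [ 0  3  1  0  1  0]
  Θ: [ 1  0  0  0  0  0]
Row reduction gives pivot columns ΔT,Q,ℓ,i; rank = 4
Pivot set = {ΔT,Q,ℓ,i}, free = {c,γ}
RREF:
  r0: [   1    0    0    0    0    0]
  r1: [   0    1    0    0    1    1]
  r2: [   0    0    1    0   -2   -3]
  r3: [   0    0    0    1    0    0]
Fix exponent of γ at 1, c at 0; solve each RREF row for its pivot's exponent:
  r0: exp(ΔT) + (0)·1 = 0 ⇒ exp(ΔT) = 0
  r1: exp(Q) + (1)·1 = 0 ⇒ exp(Q) = -1
  r2: exp(ℓ) + (-3)·1 = 0 ⇒ exp(ℓ) = 3
  r3: exp(i) + (0)·1 = 0 ⇒ exp(i) = 0
Π_2 = Q^-1 · ℓ^3 · γ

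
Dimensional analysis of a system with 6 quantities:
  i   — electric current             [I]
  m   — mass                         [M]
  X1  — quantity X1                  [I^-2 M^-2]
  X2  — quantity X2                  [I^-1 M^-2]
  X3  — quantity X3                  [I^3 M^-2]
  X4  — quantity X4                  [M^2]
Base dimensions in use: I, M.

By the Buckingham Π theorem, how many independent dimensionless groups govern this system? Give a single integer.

4

Dimensional matrix (I×M by i×m×X1×X2×X3×X4):
  I: [ 1  0 -2 -1  3  0]
  M: [ 0  1 -2 -2 -2  2]
Echelon form has 2 nonzero rows (pivots: i,m)
6 vars − rank 2 = 4 Π groups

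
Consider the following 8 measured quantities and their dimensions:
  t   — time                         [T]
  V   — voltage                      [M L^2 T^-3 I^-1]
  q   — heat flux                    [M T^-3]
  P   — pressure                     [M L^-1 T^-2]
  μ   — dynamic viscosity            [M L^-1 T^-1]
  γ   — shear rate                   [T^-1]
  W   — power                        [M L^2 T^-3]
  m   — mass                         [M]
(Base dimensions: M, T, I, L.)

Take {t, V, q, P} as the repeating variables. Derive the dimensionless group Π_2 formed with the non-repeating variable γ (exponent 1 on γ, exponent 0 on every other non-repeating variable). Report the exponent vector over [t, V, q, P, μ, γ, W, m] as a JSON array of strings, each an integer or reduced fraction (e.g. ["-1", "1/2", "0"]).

Write exponents as rows M,T,I,L / cols t,V,q,P,μ,γ,W,m:
  M: [ 0  1  1  1  1  0  1  1]
  T: [ 1 -3 -3 -2 -1 -1 -3  0]
  I: [ 0 -1  0  0  0  0  0  0]
  L: [ 0  2  0 -1 -1  0  2  0]
Row reduction gives pivot columns t,V,q,P; rank = 4
Pivot set = {t,V,q,P}, free = {μ,γ,W,m}
RREF:
  r0: [   1    0    0    0    1   -1    2    3]
  r1: [   0    1    0    0    0    0    0    0]
  r2: [   0    0    1    0    0    0    3    1]
  r3: [   0    0    0    1    1    0   -2    0]
Fix exponent of γ at 1, μ at 0, W at 0, m at 0; solve each RREF row for its pivot's exponent:
  r0: exp(t) + (-1)·1 = 0 ⇒ exp(t) = 1
  r1: exp(V) + (0)·1 = 0 ⇒ exp(V) = 0
  r2: exp(q) + (0)·1 = 0 ⇒ exp(q) = 0
  r3: exp(P) + (0)·1 = 0 ⇒ exp(P) = 0
Π_2 = t · γ

["1", "0", "0", "0", "0", "1", "0", "0"]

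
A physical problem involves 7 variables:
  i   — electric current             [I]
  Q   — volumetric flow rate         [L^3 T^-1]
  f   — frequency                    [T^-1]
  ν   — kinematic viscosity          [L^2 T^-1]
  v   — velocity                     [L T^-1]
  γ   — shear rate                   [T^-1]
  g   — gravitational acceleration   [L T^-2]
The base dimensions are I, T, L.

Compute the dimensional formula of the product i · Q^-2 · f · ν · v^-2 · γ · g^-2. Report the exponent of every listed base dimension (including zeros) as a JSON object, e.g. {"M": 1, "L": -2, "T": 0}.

{"I": 1, "T": 5, "L": -8}

Write exponents as rows I,T,L / cols i,Q,f,ν,v,γ,g:
  I: [ 1  0  0  0  0  0  0]
  T: [ 0 -1 -1 -1 -1 -1 -2]
  L: [ 0  3  0  2  1  0  1]
  [I]: (1)·1+(-2)·0+(1)·0+(1)·0+(-2)·0+(1)·0+(-2)·0 = 1
  [T]: (1)·0+(-2)·-1+(1)·-1+(1)·-1+(-2)·-1+(1)·-1+(-2)·-2 = 5
  [L]: (1)·0+(-2)·3+(1)·0+(1)·2+(-2)·1+(1)·0+(-2)·1 = -8
⇒ I T^5 L^-8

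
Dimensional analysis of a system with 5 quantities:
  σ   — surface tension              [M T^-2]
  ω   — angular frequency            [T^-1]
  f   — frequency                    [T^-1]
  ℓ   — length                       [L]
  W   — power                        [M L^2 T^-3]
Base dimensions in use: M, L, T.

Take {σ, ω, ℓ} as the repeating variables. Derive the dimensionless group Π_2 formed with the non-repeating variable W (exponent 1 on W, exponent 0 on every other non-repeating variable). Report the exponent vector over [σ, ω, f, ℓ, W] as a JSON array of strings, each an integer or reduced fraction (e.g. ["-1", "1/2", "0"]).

["-1", "-1", "0", "-2", "1"]

Exponent matrix [M,L,T] × [σ,ω,f,ℓ,W]:
  M: [ 1  0  0  0  1]
  L: [ 0  0  0  1  2]
  T: [-2 -1 -1  0 -3]
Echelon form has 3 nonzero rows (pivots: σ,ω,ℓ)
Pivot set = {σ,ω,ℓ}, free = {f,W}
RREF:
  r0: [   1    0    0    0    1]
  r1: [   0    1    1    0    1]
  r2: [   0    0    0    1    2]
Fix exponent of W at 1, f at 0; solve each RREF row for its pivot's exponent:
  r0: exp(σ) + (1)·1 = 0 ⇒ exp(σ) = -1
  r1: exp(ω) + (1)·1 = 0 ⇒ exp(ω) = -1
  r2: exp(ℓ) + (2)·1 = 0 ⇒ exp(ℓ) = -2
Π_2 = σ^-1 · ω^-1 · ℓ^-2 · W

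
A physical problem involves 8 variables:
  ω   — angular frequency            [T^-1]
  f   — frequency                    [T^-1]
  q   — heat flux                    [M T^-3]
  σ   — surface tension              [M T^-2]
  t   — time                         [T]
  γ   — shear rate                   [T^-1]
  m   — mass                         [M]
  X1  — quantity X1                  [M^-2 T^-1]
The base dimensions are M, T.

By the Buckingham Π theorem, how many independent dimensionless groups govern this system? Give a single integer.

Exponent matrix [M,T] × [ω,f,q,σ,t,γ,m,X1]:
  M: [ 0  0  1  1  0  0  1 -2]
  T: [-1 -1 -3 -2  1 -1  0 -1]
Echelon form has 2 nonzero rows (pivots: ω,q)
n=8, r=2 ⇒ 6 dimensionless groups

6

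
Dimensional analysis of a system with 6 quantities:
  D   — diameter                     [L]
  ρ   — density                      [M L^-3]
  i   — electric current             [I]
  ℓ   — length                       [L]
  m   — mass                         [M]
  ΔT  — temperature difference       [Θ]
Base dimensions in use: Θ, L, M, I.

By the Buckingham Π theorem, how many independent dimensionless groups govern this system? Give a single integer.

2

Dimensional matrix (Θ×L×M×I by D×ρ×i×ℓ×m×ΔT):
  Θ: [ 0  0  0  0  0  1]
  L: [ 1 -3  0  1  0  0]
  M: [ 0  1  0  0  1  0]
  I: [ 0  0  1  0  0  0]
RREF → pivots at {D,ρ,i,ΔT} ⇒ r = 4
n=6, r=4 ⇒ 2 dimensionless groups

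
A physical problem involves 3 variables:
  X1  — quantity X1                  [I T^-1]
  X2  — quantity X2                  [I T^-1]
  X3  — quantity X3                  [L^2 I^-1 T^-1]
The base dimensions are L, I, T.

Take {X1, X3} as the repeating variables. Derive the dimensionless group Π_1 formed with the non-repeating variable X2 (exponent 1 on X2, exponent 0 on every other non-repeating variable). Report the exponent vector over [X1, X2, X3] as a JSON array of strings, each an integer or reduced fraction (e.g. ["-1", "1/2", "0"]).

Exponent matrix [L,I,T] × [X1,X2,X3]:
  L: [ 0  0  2]
  I: [ 1  1 -1]
  T: [-1 -1 -1]
RREF → pivots at {X1,X3} ⇒ r = 2
Repeat: X1,X3; free: X2
RREF:
  r0: [   1    1    0]
  r1: [   0    0    1]
  r2: [   0    0    0]
Fix exponent of X2 at 1; solve each RREF row for its pivot's exponent:
  r0: exp(X1) + (1)·1 = 0 ⇒ exp(X1) = -1
  r1: exp(X3) + (0)·1 = 0 ⇒ exp(X3) = 0
Π_1 = X1^-1 · X2

["-1", "1", "0"]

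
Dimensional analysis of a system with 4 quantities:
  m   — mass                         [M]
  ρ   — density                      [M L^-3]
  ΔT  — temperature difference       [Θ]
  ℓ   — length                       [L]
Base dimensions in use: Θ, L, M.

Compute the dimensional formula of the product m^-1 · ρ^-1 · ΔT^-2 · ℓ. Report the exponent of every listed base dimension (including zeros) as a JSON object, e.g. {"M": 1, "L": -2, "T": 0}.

Exponent matrix [Θ,L,M] × [m,ρ,ΔT,ℓ]:
  Θ: [ 0  0  1  0]
  L: [ 0 -3  0  1]
  M: [ 1  1  0  0]
  [Θ]: (-1)·0+(-1)·0+(-2)·1+(1)·0 = -2
  [L]: (-1)·0+(-1)·-3+(-2)·0+(1)·1 = 4
  [M]: (-1)·1+(-1)·1+(-2)·0+(1)·0 = -2
⇒ Θ^-2 L^4 M^-2

{"Θ": -2, "L": 4, "M": -2}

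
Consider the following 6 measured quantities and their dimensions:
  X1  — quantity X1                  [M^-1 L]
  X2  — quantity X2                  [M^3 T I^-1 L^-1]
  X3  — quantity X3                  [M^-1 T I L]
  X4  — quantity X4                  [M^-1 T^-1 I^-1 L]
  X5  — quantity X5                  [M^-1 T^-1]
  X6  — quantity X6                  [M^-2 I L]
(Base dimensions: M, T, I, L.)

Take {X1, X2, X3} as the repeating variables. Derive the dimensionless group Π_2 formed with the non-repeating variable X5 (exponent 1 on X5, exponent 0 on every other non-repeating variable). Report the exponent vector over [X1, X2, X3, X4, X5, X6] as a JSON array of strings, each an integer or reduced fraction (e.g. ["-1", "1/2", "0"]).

["0", "1/2", "1/2", "0", "1", "0"]

Write exponents as rows M,T,I,L / cols X1,X2,X3,X4,X5,X6:
  M: [-1  3 -1 -1 -1 -2]
  T: [ 0  1  1 -1 -1  0]
  I: [ 0 -1  1 -1  0  1]
  L: [ 1 -1  1  1  0  1]
Echelon form has 3 nonzero rows (pivots: X1,X2,X3)
Repeat: X1,X2,X3; free: X4,X5,X6
RREF:
  r0: [   1    0    0    2    0    0]
  r1: [   0    1    0    0 -1/2 -1/2]
  r2: [   0    0    1   -1 -1/2  1/2]
  r3: [   0    0    0    0    0    0]
Fix exponent of X5 at 1, X4 at 0, X6 at 0; solve each RREF row for its pivot's exponent:
  r0: exp(X1) + (0)·1 = 0 ⇒ exp(X1) = 0
  r1: exp(X2) + (-1/2)·1 = 0 ⇒ exp(X2) = 1/2
  r2: exp(X3) + (-1/2)·1 = 0 ⇒ exp(X3) = 1/2
Π_2 = X2^(1/2) · X3^(1/2) · X5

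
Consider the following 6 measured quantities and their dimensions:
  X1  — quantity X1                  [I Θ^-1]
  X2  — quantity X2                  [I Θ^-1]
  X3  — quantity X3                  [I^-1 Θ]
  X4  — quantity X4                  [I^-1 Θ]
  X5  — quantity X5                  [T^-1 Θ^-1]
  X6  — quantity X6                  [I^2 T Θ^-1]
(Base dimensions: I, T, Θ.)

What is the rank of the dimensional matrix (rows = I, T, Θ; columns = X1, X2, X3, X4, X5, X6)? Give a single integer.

Exponent matrix [I,T,Θ] × [X1,X2,X3,X4,X5,X6]:
  I: [ 1  1 -1 -1  0  2]
  T: [ 0  0  0  0 -1  1]
  Θ: [-1 -1  1  1 -1 -1]
Row reduction gives pivot columns X1,X5; rank = 2

2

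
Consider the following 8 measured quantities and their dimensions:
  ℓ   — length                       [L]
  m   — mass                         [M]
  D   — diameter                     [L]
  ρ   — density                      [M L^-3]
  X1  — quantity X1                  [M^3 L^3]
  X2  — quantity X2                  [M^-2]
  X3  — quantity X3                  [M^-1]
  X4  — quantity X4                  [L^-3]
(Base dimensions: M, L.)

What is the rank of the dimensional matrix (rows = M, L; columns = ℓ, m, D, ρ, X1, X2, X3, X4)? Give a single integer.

Dimensional matrix (M×L by ℓ×m×D×ρ×X1×X2×X3×X4):
  M: [ 0  1  0  1  3 -2 -1  0]
  L: [ 1  0  1 -3  3  0  0 -3]
Echelon form has 2 nonzero rows (pivots: ℓ,m)

2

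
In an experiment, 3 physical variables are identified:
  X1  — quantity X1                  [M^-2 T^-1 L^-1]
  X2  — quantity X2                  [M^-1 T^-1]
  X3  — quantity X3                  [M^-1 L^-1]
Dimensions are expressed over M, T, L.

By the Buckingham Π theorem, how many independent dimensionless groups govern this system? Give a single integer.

1

Exponent matrix [M,T,L] × [X1,X2,X3]:
  M: [-2 -1 -1]
  T: [-1 -1  0]
  L: [-1  0 -1]
Echelon form has 2 nonzero rows (pivots: X1,X2)
Π count = n − r = 3 − 2 = 1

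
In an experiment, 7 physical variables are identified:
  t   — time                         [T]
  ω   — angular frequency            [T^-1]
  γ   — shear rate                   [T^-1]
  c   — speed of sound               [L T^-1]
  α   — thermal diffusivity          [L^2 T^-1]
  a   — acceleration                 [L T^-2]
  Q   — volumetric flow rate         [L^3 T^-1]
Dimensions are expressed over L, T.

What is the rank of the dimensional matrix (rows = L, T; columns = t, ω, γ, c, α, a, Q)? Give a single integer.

2

Dimensional matrix (L×T by t×ω×γ×c×α×a×Q):
  L: [ 0  0  0  1  2  1  3]
  T: [ 1 -1 -1 -1 -1 -2 -1]
Row reduction gives pivot columns t,c; rank = 2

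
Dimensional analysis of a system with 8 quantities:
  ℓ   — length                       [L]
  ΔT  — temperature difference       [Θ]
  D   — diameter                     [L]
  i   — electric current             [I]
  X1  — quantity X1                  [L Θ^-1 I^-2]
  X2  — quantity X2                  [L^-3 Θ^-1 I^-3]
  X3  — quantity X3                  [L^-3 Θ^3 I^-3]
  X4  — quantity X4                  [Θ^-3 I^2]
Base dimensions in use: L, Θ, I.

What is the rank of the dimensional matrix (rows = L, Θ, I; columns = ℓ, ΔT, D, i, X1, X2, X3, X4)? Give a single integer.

Exponent matrix [L,Θ,I] × [ℓ,ΔT,D,i,X1,X2,X3,X4]:
  L: [ 1  0  1  0  1 -3 -3  0]
  Θ: [ 0  1  0  0 -1 -1  3 -3]
  I: [ 0  0  0  1 -2 -3 -3  2]
Echelon form has 3 nonzero rows (pivots: ℓ,ΔT,i)

3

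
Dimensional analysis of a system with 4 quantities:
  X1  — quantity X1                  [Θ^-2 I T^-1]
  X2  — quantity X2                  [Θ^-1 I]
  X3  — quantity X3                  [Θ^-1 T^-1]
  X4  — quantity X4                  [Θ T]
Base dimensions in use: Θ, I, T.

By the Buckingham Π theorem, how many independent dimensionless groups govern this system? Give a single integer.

2

Write exponents as rows Θ,I,T / cols X1,X2,X3,X4:
  Θ: [-2 -1 -1  1]
  I: [ 1  1  0  0]
  T: [-1  0 -1  1]
Echelon form has 2 nonzero rows (pivots: X1,X2)
n=4, r=2 ⇒ 2 dimensionless groups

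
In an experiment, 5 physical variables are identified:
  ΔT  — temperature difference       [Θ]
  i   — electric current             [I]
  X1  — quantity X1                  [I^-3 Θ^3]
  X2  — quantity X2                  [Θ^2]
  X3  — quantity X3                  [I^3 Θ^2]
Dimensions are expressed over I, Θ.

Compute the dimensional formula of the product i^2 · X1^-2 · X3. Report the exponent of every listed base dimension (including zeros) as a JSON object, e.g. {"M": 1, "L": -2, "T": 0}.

Exponent matrix [I,Θ] × [ΔT,i,X1,X2,X3]:
  I: [ 0  1 -3  0  3]
  Θ: [ 1  0  3  2  2]
  [I]: (2)·1+(-2)·-3+(1)·3 = 11
  [Θ]: (2)·0+(-2)·3+(1)·2 = -4
⇒ I^11 Θ^-4

{"I": 11, "Θ": -4}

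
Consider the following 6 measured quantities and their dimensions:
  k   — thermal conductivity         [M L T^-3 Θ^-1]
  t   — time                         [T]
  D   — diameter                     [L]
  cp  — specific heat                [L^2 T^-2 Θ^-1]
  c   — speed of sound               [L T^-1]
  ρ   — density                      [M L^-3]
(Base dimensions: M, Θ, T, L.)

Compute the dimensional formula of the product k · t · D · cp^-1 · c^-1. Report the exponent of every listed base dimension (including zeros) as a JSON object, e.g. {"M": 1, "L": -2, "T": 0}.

Dimensional matrix (M×Θ×T×L by k×t×D×cp×c×ρ):
  M: [ 1  0  0  0  0  1]
  Θ: [-1  0  0 -1  0  0]
  T: [-3  1  0 -2 -1  0]
  L: [ 1  0  1  2  1 -3]
  [M]: (1)·1+(1)·0+(1)·0+(-1)·0+(-1)·0 = 1
  [Θ]: (1)·-1+(1)·0+(1)·0+(-1)·-1+(-1)·0 = 0
  [T]: (1)·-3+(1)·1+(1)·0+(-1)·-2+(-1)·-1 = 1
  [L]: (1)·1+(1)·0+(1)·1+(-1)·2+(-1)·1 = -1
⇒ M T L^-1

{"M": 1, "Θ": 0, "T": 1, "L": -1}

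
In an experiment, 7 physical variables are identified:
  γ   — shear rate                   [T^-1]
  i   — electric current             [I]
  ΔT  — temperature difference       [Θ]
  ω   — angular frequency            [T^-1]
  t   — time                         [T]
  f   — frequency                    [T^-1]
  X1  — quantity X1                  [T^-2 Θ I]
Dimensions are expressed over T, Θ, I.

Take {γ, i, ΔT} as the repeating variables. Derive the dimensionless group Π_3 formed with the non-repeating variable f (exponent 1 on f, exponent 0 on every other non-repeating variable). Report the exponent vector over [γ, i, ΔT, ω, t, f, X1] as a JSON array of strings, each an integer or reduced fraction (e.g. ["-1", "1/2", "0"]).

Dimensional matrix (T×Θ×I by γ×i×ΔT×ω×t×f×X1):
  T: [-1  0  0 -1  1 -1 -2]
  Θ: [ 0  0  1  0  0  0  1]
  I: [ 0  1  0  0  0  0  1]
Row reduction gives pivot columns γ,i,ΔT; rank = 3
Pivot set = {γ,i,ΔT}, free = {ω,t,f,X1}
RREF:
  r0: [   1    0    0    1   -1    1    2]
  r1: [   0    1    0    0    0    0    1]
  r2: [   0    0    1    0    0    0    1]
Fix exponent of f at 1, ω at 0, t at 0, X1 at 0; solve each RREF row for its pivot's exponent:
  r0: exp(γ) + (1)·1 = 0 ⇒ exp(γ) = -1
  r1: exp(i) + (0)·1 = 0 ⇒ exp(i) = 0
  r2: exp(ΔT) + (0)·1 = 0 ⇒ exp(ΔT) = 0
Π_3 = γ^-1 · f

["-1", "0", "0", "0", "0", "1", "0"]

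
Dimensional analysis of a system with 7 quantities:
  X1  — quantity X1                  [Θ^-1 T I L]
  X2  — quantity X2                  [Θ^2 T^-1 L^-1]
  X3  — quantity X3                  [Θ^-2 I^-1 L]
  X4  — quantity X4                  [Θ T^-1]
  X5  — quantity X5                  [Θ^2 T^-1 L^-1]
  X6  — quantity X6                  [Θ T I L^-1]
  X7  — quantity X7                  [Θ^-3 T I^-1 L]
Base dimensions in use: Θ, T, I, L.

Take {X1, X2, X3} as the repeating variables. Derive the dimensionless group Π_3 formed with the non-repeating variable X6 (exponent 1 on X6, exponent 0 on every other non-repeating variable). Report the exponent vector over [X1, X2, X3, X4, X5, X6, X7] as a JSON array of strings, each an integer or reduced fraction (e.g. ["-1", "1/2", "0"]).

["1", "2", "2", "0", "0", "1", "0"]

Write exponents as rows Θ,T,I,L / cols X1,X2,X3,X4,X5,X6,X7:
  Θ: [-1  2 -2  1  2  1 -3]
  T: [ 1 -1  0 -1 -1  1  1]
  I: [ 1  0 -1  0  0  1 -1]
  L: [ 1 -1  1  0 -1 -1  1]
Row reduction gives pivot columns X1,X2,X3; rank = 3
Pivot set = {X1,X2,X3}, free = {X4,X5,X6,X7}
RREF:
  r0: [   1    0    0    1    0   -1   -1]
  r1: [   0    1    0    2    1   -2   -2]
  r2: [   0    0    1    1    0   -2    0]
  r3: [   0    0    0    0    0    0    0]
Fix exponent of X6 at 1, X4 at 0, X5 at 0, X7 at 0; solve each RREF row for its pivot's exponent:
  r0: exp(X1) + (-1)·1 = 0 ⇒ exp(X1) = 1
  r1: exp(X2) + (-2)·1 = 0 ⇒ exp(X2) = 2
  r2: exp(X3) + (-2)·1 = 0 ⇒ exp(X3) = 2
Π_3 = X1 · X2^2 · X3^2 · X6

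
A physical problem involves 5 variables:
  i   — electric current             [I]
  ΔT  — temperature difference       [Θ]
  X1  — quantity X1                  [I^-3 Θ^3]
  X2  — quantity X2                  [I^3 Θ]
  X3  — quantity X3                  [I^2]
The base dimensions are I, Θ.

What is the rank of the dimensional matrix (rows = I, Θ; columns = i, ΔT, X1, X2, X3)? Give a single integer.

Write exponents as rows I,Θ / cols i,ΔT,X1,X2,X3:
  I: [ 1  0 -3  3  2]
  Θ: [ 0  1  3  1  0]
Echelon form has 2 nonzero rows (pivots: i,ΔT)

2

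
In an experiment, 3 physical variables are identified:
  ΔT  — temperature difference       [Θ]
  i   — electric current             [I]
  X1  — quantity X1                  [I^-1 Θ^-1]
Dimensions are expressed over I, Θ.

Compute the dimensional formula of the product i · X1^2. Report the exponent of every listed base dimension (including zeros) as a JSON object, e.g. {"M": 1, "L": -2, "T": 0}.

{"I": -1, "Θ": -2}

Dimensional matrix (I×Θ by ΔT×i×X1):
  I: [ 0  1 -1]
  Θ: [ 1  0 -1]
  [I]: (1)·1+(2)·-1 = -1
  [Θ]: (1)·0+(2)·-1 = -2
⇒ I^-1 Θ^-2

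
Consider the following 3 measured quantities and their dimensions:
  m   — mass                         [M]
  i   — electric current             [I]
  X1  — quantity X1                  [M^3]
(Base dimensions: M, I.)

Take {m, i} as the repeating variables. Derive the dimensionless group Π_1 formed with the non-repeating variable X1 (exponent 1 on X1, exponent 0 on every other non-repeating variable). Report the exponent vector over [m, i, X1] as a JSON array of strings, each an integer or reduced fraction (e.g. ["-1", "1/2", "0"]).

Write exponents as rows M,I / cols m,i,X1:
  M: [ 1  0  3]
  I: [ 0  1  0]
Row reduction gives pivot columns m,i; rank = 2
Repeat: m,i; free: X1
RREF:
  r0: [   1    0    3]
  r1: [   0    1    0]
Fix exponent of X1 at 1; solve each RREF row for its pivot's exponent:
  r0: exp(m) + (3)·1 = 0 ⇒ exp(m) = -3
  r1: exp(i) + (0)·1 = 0 ⇒ exp(i) = 0
Π_1 = m^-3 · X1

["-3", "0", "1"]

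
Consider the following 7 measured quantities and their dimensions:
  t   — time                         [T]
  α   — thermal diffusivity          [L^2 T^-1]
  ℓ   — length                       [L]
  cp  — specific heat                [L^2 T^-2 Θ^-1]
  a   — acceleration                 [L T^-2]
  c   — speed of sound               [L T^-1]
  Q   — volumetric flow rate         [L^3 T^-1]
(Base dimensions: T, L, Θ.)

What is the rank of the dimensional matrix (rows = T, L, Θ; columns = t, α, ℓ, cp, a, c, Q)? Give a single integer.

Write exponents as rows T,L,Θ / cols t,α,ℓ,cp,a,c,Q:
  T: [ 1 -1  0 -2 -2 -1 -1]
  L: [ 0  2  1  2  1  1  3]
  Θ: [ 0  0  0 -1  0  0  0]
Row reduction gives pivot columns t,α,cp; rank = 3

3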